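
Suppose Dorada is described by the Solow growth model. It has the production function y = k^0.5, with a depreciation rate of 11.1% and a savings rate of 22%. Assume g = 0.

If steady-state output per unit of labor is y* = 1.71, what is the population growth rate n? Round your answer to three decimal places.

n ≈ 0.018

In steady state, investment equals break-even investment: s·k^α = (n + δ)·k.
Since y* = [s/(n + δ)]^(α/(1−α)), we have s/(n + δ) = (y*)^((1−α)/α) = 1.71^1 = 1.7100.
Therefore n + δ = s / 1.7100 = 0.22 / 1.7100 = 0.1287, so n = 0.1287 − 0.111 = 0.0177.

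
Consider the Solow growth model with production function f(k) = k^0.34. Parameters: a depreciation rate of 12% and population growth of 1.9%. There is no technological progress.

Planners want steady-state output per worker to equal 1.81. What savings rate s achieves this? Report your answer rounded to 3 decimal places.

s ≈ 0.440

Steady state requires s·f(k) = (n + δ)·k, i.e. s·k^α = (n + δ)·k.
Since y* = [s/(n + δ)]^(α/(1−α)), we have s/(n + δ) = (y*)^((1−α)/α) = 1.81^1.9412 = 3.1638.
Therefore s = 3.1638 × (n + δ) = 3.1638 × 0.139 = 0.4398.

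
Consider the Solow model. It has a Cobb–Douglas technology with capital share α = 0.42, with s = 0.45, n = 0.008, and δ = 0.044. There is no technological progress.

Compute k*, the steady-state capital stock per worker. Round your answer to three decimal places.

k* = 41.293

Steady state requires s·f(k) = (n + δ)·k, i.e. s·k^α = (n + δ)·k.
Dividing both sides by k: k^(1−α) = s / (n + δ).
k^0.58 = 0.45 / (0.008 + 0.044) = 0.45 / 0.052 = 8.6538
k* = 8.6538^(1/0.58) ≈ 41.2928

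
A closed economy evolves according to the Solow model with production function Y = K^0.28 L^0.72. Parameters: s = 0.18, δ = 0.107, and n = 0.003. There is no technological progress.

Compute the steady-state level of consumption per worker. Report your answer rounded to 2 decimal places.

At the steady state, Δk = 0, so s·k^α = (n + δ)·k.
Rearranging, k^(1−α) = s / (n + δ).
k^0.72 = 0.18 / (0.003 + 0.107) = 0.18 / 0.110 = 1.6364
k* = 1.6364^(1/0.72) ≈ 1.9818
y* = (k*)^α = 1.9818^0.28 ≈ 1.2111
c* = (1 − s)·y* = (1 − 0.18) × 1.2111 ≈ 0.9931

c* = 0.99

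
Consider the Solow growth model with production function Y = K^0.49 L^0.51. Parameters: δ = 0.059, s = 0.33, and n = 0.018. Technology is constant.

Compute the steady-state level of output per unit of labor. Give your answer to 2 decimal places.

y* ≈ 4.05

Steady state requires s·f(k) = (n + δ)·k, i.e. s·k^α = (n + δ)·k.
Rearranging, k^(1−α) = s / (n + δ).
k^0.51 = 0.33 / (0.018 + 0.059) = 0.33 / 0.077 = 4.2857
k* = 4.2857^(1/0.51) ≈ 17.3484
y* = (k*)^α = 17.3484^0.49 ≈ 4.0480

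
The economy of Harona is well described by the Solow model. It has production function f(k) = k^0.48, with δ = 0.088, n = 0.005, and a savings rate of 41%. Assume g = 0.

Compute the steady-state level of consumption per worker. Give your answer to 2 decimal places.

c* = 2.32

Steady state requires s·f(k) = (n + δ)·k, i.e. s·k^α = (n + δ)·k.
Rearranging, k^(1−α) = s / (n + δ).
k^0.52 = 0.41 / (0.005 + 0.088) = 0.41 / 0.093 = 4.4086
k* = 4.4086^(1/0.52) ≈ 17.3396
y* = (k*)^α = 17.3396^0.48 ≈ 3.9331
c* = (1 − s)·y* = (1 − 0.41) × 3.9331 ≈ 2.3205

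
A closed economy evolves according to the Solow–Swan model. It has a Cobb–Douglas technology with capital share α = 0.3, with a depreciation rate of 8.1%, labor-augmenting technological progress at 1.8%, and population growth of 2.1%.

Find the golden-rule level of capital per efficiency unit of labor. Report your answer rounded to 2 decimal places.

The golden rule sets f'(k) = n + g + δ, i.e. α·k^(α−1) = n + g + δ.
So k^(1−α) = α / (n + g + δ) = 0.3 / 0.120 = 2.5000.
k_gold = 2.5000^(1/0.7) ≈ 3.7024

k_gold ≈ 3.70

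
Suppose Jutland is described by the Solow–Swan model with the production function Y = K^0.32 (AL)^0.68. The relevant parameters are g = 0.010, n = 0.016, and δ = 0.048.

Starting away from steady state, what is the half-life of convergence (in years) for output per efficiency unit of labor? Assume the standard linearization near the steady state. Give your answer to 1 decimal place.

half-life ≈ 13.8 years

Near the steady state the convergence rate is λ = (1 − α)(n + g + δ).
λ = (1 − 0.32) × 0.074 = 0.68 × 0.074 = 0.05032
Half-life = ln 2 / λ = 0.6931 / 0.05032 ≈ 13.77 years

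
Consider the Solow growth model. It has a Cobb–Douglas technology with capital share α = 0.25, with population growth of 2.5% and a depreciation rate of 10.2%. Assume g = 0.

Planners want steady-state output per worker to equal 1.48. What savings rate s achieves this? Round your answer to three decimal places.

s ≈ 0.412

Steady state requires s·f(k) = (n + δ)·k, i.e. s·k^α = (n + δ)·k.
Since y* = [s/(n + δ)]^(α/(1−α)), we have s/(n + δ) = (y*)^((1−α)/α) = 1.48^3 = 3.2418.
Therefore s = 3.2418 × (n + δ) = 3.2418 × 0.127 = 0.4117.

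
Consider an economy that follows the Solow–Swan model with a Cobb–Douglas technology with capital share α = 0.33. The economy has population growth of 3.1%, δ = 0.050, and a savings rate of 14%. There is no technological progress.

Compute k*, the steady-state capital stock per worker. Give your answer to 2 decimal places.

k* = 2.26

At the steady state, Δk = 0, so s·k^α = (n + δ)·k.
Rearranging, k^(1−α) = s / (n + δ).
k^0.67 = 0.14 / (0.031 + 0.050) = 0.14 / 0.081 = 1.7284
k* = 1.7284^(1/0.67) ≈ 2.2630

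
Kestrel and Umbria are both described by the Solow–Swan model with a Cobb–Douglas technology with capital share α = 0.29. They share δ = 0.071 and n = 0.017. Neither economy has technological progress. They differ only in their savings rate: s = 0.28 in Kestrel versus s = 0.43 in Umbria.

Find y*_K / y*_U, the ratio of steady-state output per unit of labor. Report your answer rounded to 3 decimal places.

y*_K / y*_U ≈ 0.839

Steady-state y* = [s/(n + δ)]^(α/(1−α)), so the ratio is [ (s_K/(n + δ)_K) / (s_U/(n + δ)_U) ]^0.4085.
s_K/(n + δ)_K = 0.28/0.088 = 3.1818; s_U/(n + δ)_U = 0.43/0.088 = 4.8864.
Ratio = (3.1818/4.8864)^0.4085 = 0.6512^0.4085 ≈ 0.8393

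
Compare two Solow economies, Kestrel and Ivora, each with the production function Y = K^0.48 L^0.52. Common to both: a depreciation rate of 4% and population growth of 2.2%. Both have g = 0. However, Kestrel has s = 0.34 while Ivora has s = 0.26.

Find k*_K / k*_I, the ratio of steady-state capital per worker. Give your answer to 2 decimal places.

Steady-state k* = [s/(n + δ)]^(1/(1−α)), so the ratio is [ (s_K/(n + δ)_K) / (s_I/(n + δ)_I) ]^1.9231.
s_K/(n + δ)_K = 0.34/0.062 = 5.4839; s_I/(n + δ)_I = 0.26/0.062 = 4.1935.
Ratio = (5.4839/4.1935)^1.9231 = 1.3077^1.9231 ≈ 1.6752

k*_K / k*_I ≈ 1.68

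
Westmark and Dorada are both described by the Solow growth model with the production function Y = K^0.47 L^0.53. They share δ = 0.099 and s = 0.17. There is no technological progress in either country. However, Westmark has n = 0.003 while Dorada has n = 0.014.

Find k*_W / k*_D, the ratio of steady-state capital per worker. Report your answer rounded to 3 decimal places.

Steady-state k* = [s/(n + δ)]^(1/(1−α)), so the ratio is [ (s_W/(n + δ)_W) / (s_D/(n + δ)_D) ]^1.8868.
s_W/(n + δ)_W = 0.17/0.102 = 1.6667; s_D/(n + δ)_D = 0.17/0.113 = 1.5044.
Ratio = (1.6667/1.5044)^1.8868 = 1.1079^1.8868 ≈ 1.2133

ratio ≈ 1.213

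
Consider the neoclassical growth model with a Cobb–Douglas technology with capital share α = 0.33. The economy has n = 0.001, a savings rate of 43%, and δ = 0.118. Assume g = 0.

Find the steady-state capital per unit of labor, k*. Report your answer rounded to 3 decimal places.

Steady state requires s·f(k) = (n + δ)·k, i.e. s·k^α = (n + δ)·k.
Rearranging, k^(1−α) = s / (n + δ).
k^0.67 = 0.43 / (0.001 + 0.118) = 0.43 / 0.119 = 3.6134
k* = 3.6134^(1/0.67) ≈ 6.8032

k* = 6.803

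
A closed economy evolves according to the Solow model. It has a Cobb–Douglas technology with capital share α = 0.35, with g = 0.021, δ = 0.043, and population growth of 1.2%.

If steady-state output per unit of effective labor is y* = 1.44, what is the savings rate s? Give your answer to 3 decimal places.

s ≈ 0.150

Steady state requires s·f(k) = (n + g + δ)·k, i.e. s·k^α = (n + g + δ)·k.
Since y* = [s/(n + g + δ)]^(α/(1−α)), we have s/(n + g + δ) = (y*)^((1−α)/α) = 1.44^1.8571 = 1.9683.
Therefore s = 1.9683 × (n + g + δ) = 1.9683 × 0.076 = 0.1496.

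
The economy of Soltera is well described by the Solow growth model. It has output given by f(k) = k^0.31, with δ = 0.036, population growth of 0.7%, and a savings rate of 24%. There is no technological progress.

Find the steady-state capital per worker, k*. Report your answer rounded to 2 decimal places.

k* ≈ 12.08

At the steady state, Δk = 0, so s·k^α = (n + δ)·k.
Dividing both sides by k: k^(1−α) = s / (n + δ).
k^0.69 = 0.24 / (0.007 + 0.036) = 0.24 / 0.043 = 5.5814
k* = 5.5814^(1/0.69) ≈ 12.0847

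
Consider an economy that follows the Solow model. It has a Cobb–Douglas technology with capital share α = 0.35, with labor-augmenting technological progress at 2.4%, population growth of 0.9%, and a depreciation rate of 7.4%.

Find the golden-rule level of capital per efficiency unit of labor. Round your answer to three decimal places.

The golden rule sets f'(k) = n + g + δ, i.e. α·k^(α−1) = n + g + δ.
So k^(1−α) = α / (n + g + δ) = 0.35 / 0.107 = 3.2710.
k_gold = 3.2710^(1/0.65) ≈ 6.1918

k_gold ≈ 6.192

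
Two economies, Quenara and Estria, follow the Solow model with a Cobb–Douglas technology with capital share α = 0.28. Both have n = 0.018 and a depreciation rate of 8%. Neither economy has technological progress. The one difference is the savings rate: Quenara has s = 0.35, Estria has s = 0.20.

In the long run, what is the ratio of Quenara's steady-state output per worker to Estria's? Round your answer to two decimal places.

Steady-state y* = [s/(n + δ)]^(α/(1−α)), so the ratio is [ (s_Q/(n + δ)_Q) / (s_E/(n + δ)_E) ]^0.3889.
s_Q/(n + δ)_Q = 0.35/0.098 = 3.5714; s_E/(n + δ)_E = 0.20/0.098 = 2.0408.
Ratio = (3.5714/2.0408)^0.3889 = 1.7500^0.3889 ≈ 1.2431

ratio ≈ 1.24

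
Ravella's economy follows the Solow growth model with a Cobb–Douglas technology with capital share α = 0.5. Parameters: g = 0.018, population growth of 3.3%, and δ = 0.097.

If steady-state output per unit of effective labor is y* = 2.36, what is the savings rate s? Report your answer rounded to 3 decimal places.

In steady state, investment equals break-even investment: s·k^α = (n + g + δ)·k.
Since y* = [s/(n + g + δ)]^(α/(1−α)), we have s/(n + g + δ) = (y*)^((1−α)/α) = 2.36^1 = 2.3600.
Therefore s = 2.3600 × (n + g + δ) = 2.3600 × 0.148 = 0.3493.

s ≈ 0.349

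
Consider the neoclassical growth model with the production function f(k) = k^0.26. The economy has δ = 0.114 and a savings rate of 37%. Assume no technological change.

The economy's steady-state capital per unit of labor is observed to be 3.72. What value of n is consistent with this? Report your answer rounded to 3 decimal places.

n ≈ 0.026

In steady state, investment equals break-even investment: s·k^α = (n + δ)·k.
So s / (n + δ) = (k*)^(1−α) = 3.72^0.74 = 2.6436.
Therefore n + δ = s / 2.6436 = 0.37 / 2.6436 = 0.1400, so n = 0.1400 − 0.114 = 0.0260.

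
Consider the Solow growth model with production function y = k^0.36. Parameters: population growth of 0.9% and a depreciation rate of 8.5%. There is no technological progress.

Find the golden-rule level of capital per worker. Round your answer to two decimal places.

k_gold ≈ 8.15

The golden rule sets f'(k) = n + δ, i.e. α·k^(α−1) = n + δ.
So k^(1−α) = α / (n + δ) = 0.36 / 0.094 = 3.8298.
k_gold = 3.8298^(1/0.64) ≈ 8.1510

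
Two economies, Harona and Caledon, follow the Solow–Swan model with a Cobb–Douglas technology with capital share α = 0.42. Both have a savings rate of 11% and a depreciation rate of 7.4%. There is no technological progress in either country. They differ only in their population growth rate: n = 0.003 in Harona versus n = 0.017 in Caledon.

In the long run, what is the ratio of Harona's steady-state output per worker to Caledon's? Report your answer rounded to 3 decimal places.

y*_H / y*_C ≈ 1.129

Steady-state y* = [s/(n + δ)]^(α/(1−α)), so the ratio is [ (s_H/(n + δ)_H) / (s_C/(n + δ)_C) ]^0.7241.
s_H/(n + δ)_H = 0.11/0.077 = 1.4286; s_C/(n + δ)_C = 0.11/0.091 = 1.2088.
Ratio = (1.4286/1.2088)^0.7241 = 1.1818^0.7241 ≈ 1.1286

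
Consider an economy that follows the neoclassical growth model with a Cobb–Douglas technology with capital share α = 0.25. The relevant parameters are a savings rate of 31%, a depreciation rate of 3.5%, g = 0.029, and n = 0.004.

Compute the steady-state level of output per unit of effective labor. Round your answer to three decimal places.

y* = 1.658

Steady state requires s·f(k) = (n + g + δ)·k, i.e. s·k^α = (n + g + δ)·k.
Rearranging, k^(1−α) = s / (n + g + δ).
k^0.75 = 0.31 / (0.004 + 0.029 + 0.035) = 0.31 / 0.068 = 4.5588
k* = 4.5588^(1/0.75) ≈ 7.5591
y* = (k*)^α = 7.5591^0.25 ≈ 1.6581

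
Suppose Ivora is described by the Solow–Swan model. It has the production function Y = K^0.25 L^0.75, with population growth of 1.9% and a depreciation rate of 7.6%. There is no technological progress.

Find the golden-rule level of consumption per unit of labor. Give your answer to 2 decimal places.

At the golden rule, f'(k) = n + δ, so α·k^(α−1) = n + δ and k_gold = (α/(n + δ))^(1/(1−α)).
k_gold = (0.25/0.095)^(1/0.75) = 2.6316^1.3333 ≈ 3.6331
c_gold = f(k_gold) − (n + δ)·k_gold = 1.3806 − 0.095×3.6331 ≈ 1.0355

c_gold ≈ 1.04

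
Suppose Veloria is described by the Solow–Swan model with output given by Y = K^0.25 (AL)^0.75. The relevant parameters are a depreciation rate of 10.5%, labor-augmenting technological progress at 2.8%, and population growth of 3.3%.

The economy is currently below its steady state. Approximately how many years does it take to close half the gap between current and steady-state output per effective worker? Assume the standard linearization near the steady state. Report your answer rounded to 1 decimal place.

Near the steady state the convergence rate is λ = (1 − α)(n + g + δ).
λ = (1 − 0.25) × 0.166 = 0.75 × 0.166 = 0.1245
Half-life = ln 2 / λ = 0.6931 / 0.1245 ≈ 5.57 years

half-life ≈ 5.6 years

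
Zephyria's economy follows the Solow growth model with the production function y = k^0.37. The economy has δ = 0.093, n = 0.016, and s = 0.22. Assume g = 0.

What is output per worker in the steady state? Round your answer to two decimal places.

y* = 1.51

At the steady state, Δk = 0, so s·k^α = (n + δ)·k.
Dividing both sides by k: k^(1−α) = s / (n + δ).
k^0.63 = 0.22 / (0.016 + 0.093) = 0.22 / 0.109 = 2.0183
k* = 2.0183^(1/0.63) ≈ 3.0486
y* = (k*)^α = 3.0486^0.37 ≈ 1.5105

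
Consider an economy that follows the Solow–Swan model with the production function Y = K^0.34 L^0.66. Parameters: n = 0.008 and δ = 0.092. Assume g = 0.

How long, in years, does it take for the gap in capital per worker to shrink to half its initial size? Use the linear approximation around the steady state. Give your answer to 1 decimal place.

half-life ≈ 10.5 years

Near the steady state the convergence rate is λ = (1 − α)(n + δ).
λ = (1 − 0.34) × 0.100 = 0.66 × 0.100 = 0.0660
Half-life = ln 2 / λ = 0.6931 / 0.0660 ≈ 10.50 years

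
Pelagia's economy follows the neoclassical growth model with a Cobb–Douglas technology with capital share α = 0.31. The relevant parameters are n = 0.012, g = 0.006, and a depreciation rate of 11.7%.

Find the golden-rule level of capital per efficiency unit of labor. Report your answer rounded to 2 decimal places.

k_gold ≈ 3.34

The golden rule sets f'(k) = n + g + δ, i.e. α·k^(α−1) = n + g + δ.
So k^(1−α) = α / (n + g + δ) = 0.31 / 0.135 = 2.2963.
k_gold = 2.2963^(1/0.69) ≈ 3.3360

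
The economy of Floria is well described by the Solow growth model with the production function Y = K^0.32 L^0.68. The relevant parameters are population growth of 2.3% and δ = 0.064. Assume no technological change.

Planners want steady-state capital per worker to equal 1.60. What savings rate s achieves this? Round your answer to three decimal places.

In steady state, investment equals break-even investment: s·k^α = (n + δ)·k.
So s / (n + δ) = (k*)^(1−α) = 1.60^0.68 = 1.3766.
Therefore s = 1.3766 × (n + δ) = 1.3766 × 0.087 = 0.1198.

s ≈ 0.120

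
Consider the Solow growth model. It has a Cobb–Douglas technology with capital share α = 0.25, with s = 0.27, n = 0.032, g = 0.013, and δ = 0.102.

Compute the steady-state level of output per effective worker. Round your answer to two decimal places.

In steady state, investment equals break-even investment: s·k^α = (n + g + δ)·k.
Dividing both sides by k: k^(1−α) = s / (n + g + δ).
k^0.75 = 0.27 / (0.032 + 0.013 + 0.102) = 0.27 / 0.147 = 1.8367
k* = 1.8367^(1/0.75) ≈ 2.2493
y* = (k*)^α = 2.2493^0.25 ≈ 1.2246

y* ≈ 1.22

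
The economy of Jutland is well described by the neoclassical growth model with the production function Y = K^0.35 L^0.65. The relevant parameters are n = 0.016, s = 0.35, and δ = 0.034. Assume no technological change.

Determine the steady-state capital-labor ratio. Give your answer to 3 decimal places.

Steady state requires s·f(k) = (n + δ)·k, i.e. s·k^α = (n + δ)·k.
Rearranging, k^(1−α) = s / (n + δ).
k^0.65 = 0.35 / (0.016 + 0.034) = 0.35 / 0.050 = 7.0000
k* = 7.0000^(1/0.65) ≈ 19.9596

k* ≈ 19.960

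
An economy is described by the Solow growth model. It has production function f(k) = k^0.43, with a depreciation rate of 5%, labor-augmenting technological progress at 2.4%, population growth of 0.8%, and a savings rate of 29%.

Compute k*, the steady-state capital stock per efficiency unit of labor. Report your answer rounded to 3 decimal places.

k* = 9.171

At the steady state, Δk = 0, so s·k^α = (n + g + δ)·k.
Dividing both sides by k: k^(1−α) = s / (n + g + δ).
k^0.57 = 0.29 / (0.008 + 0.024 + 0.050) = 0.29 / 0.082 = 3.5366
k* = 3.5366^(1/0.57) ≈ 9.1713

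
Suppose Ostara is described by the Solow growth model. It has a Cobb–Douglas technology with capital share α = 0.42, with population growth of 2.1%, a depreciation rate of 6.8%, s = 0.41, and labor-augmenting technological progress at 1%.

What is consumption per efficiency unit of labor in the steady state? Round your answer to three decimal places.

c* ≈ 1.651

At the steady state, Δk = 0, so s·k^α = (n + g + δ)·k.
Rearranging, k^(1−α) = s / (n + g + δ).
k^0.58 = 0.41 / (0.021 + 0.010 + 0.068) = 0.41 / 0.099 = 4.1414
k* = 4.1414^(1/0.58) ≈ 11.5890
y* = (k*)^α = 11.5890^0.42 ≈ 2.7983
c* = (1 − s)·y* = (1 − 0.41) × 2.7983 ≈ 1.6510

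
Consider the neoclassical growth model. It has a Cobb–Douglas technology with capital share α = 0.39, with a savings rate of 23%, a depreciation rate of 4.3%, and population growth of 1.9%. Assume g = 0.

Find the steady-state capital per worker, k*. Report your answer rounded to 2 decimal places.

k* ≈ 8.58

In steady state, investment equals break-even investment: s·k^α = (n + δ)·k.
Dividing both sides by k: k^(1−α) = s / (n + δ).
k^0.61 = 0.23 / (0.019 + 0.043) = 0.23 / 0.062 = 3.7097
k* = 3.7097^(1/0.61) ≈ 8.5771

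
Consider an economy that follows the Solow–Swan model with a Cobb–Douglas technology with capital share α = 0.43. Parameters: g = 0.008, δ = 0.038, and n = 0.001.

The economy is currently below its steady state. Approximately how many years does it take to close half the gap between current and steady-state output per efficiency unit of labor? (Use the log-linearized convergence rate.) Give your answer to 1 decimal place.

Near the steady state the convergence rate is λ = (1 − α)(n + g + δ).
λ = (1 − 0.43) × 0.047 = 0.57 × 0.047 = 0.02679
Half-life = ln 2 / λ = 0.6931 / 0.02679 ≈ 25.87 years

about 25.9 years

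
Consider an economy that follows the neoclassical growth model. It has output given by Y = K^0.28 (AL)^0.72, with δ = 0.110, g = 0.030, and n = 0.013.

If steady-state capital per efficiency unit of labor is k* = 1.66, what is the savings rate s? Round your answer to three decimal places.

s ≈ 0.220

In steady state, investment equals break-even investment: s·k^α = (n + g + δ)·k.
So s / (n + g + δ) = (k*)^(1−α) = 1.66^0.72 = 1.4404.
Therefore s = 1.4404 × (n + g + δ) = 1.4404 × 0.153 = 0.2204.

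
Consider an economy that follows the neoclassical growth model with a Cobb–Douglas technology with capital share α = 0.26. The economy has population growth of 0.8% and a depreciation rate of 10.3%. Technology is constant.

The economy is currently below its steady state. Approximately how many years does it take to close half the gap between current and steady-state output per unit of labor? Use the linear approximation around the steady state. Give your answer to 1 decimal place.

about 8.4 years

Near the steady state the convergence rate is λ = (1 − α)(n + δ).
λ = (1 − 0.26) × 0.111 = 0.74 × 0.111 = 0.08214
Half-life = ln 2 / λ = 0.6931 / 0.08214 ≈ 8.44 years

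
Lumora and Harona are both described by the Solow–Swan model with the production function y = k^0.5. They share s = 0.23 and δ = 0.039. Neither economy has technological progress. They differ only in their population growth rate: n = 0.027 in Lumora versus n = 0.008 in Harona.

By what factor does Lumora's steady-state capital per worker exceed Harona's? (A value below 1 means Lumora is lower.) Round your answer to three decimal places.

k*_L / k*_H ≈ 0.507

Steady-state k* = [s/(n + δ)]^(1/(1−α)), so the ratio is [ (s_L/(n + δ)_L) / (s_H/(n + δ)_H) ]^2.
s_L/(n + δ)_L = 0.23/0.066 = 3.4848; s_H/(n + δ)_H = 0.23/0.047 = 4.8936.
Ratio = (3.4848/4.8936)^2 = 0.7121^2 ≈ 0.5071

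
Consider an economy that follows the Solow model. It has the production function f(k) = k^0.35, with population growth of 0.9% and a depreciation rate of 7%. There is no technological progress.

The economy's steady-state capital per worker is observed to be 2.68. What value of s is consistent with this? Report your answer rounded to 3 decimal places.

s ≈ 0.150

At the steady state, Δk = 0, so s·k^α = (n + δ)·k.
So s / (n + δ) = (k*)^(1−α) = 2.68^0.65 = 1.8980.
Therefore s = 1.8980 × (n + δ) = 1.8980 × 0.079 = 0.1499.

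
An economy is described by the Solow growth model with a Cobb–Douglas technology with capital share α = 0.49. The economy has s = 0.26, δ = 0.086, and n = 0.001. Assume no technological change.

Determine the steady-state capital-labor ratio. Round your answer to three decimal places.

k* ≈ 8.556

Steady state requires s·f(k) = (n + δ)·k, i.e. s·k^α = (n + δ)·k.
Rearranging, k^(1−α) = s / (n + δ).
k^0.51 = 0.26 / (0.001 + 0.086) = 0.26 / 0.087 = 2.9885
k* = 2.9885^(1/0.51) ≈ 8.5558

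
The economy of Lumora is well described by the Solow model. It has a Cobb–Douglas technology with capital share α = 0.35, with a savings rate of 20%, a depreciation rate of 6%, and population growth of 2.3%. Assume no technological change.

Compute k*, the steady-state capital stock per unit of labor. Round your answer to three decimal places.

Steady state requires s·f(k) = (n + δ)·k, i.e. s·k^α = (n + δ)·k.
Dividing both sides by k: k^(1−α) = s / (n + δ).
k^0.65 = 0.20 / (0.023 + 0.060) = 0.20 / 0.083 = 2.4096
k* = 2.4096^(1/0.65) ≈ 3.8691

k* ≈ 3.869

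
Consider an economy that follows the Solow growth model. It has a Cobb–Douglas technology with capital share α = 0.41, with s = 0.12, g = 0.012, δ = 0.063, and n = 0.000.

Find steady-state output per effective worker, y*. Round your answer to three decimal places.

Steady state requires s·f(k) = (n + g + δ)·k, i.e. s·k^α = (n + g + δ)·k.
Rearranging, k^(1−α) = s / (n + g + δ).
k^0.59 = 0.12 / (0.000 + 0.012 + 0.063) = 0.12 / 0.075 = 1.6000
k* = 1.6000^(1/0.59) ≈ 2.2180
y* = (k*)^α = 2.2180^0.41 ≈ 1.3863

y* = 1.386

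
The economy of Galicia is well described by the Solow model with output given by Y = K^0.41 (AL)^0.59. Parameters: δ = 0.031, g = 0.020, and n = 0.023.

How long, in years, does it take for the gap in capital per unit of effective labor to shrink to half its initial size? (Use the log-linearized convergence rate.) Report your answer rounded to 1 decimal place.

Near the steady state the convergence rate is λ = (1 − α)(n + g + δ).
λ = (1 − 0.41) × 0.074 = 0.59 × 0.074 = 0.04366
Half-life = ln 2 / λ = 0.6931 / 0.04366 ≈ 15.87 years

t_½ ≈ 15.9 years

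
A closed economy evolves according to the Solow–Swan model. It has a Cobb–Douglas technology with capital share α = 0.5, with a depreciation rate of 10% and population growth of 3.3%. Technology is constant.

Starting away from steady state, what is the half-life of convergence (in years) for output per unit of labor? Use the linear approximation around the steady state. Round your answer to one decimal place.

Near the steady state the convergence rate is λ = (1 − α)(n + δ).
λ = (1 − 0.5) × 0.133 = 0.5 × 0.133 = 0.0665
Half-life = ln 2 / λ = 0.6931 / 0.0665 ≈ 10.42 years

half-life ≈ 10.4 years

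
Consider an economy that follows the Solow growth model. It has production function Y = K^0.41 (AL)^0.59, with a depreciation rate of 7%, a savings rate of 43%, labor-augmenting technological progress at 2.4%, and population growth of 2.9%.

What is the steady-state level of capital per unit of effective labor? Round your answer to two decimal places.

At the steady state, Δk = 0, so s·k^α = (n + g + δ)·k.
Dividing both sides by k: k^(1−α) = s / (n + g + δ).
k^0.59 = 0.43 / (0.029 + 0.024 + 0.070) = 0.43 / 0.123 = 3.4959
k* = 3.4959^(1/0.59) ≈ 8.3423

k* = 8.34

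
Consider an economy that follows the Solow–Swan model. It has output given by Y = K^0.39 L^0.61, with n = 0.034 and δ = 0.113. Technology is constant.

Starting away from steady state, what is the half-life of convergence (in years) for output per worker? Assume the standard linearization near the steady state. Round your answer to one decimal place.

about 7.7 years

Near the steady state the convergence rate is λ = (1 − α)(n + δ).
λ = (1 − 0.39) × 0.147 = 0.61 × 0.147 = 0.08967
Half-life = ln 2 / λ = 0.6931 / 0.08967 ≈ 7.73 years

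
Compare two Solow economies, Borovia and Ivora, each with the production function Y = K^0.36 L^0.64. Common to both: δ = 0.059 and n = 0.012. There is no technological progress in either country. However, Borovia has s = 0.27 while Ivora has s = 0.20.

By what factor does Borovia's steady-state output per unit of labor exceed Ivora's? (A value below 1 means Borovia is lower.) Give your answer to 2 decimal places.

ratio ≈ 1.18

Steady-state y* = [s/(n + δ)]^(α/(1−α)), so the ratio is [ (s_B/(n + δ)_B) / (s_I/(n + δ)_I) ]^0.5625.
s_B/(n + δ)_B = 0.27/0.071 = 3.8028; s_I/(n + δ)_I = 0.20/0.071 = 2.8169.
Ratio = (3.8028/2.8169)^0.5625 = 1.3500^0.5625 ≈ 1.1839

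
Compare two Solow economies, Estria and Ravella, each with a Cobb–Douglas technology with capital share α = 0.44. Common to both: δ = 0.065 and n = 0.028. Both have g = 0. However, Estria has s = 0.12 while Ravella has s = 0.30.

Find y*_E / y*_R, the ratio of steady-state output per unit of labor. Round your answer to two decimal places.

ratio ≈ 0.49

Steady-state y* = [s/(n + δ)]^(α/(1−α)), so the ratio is [ (s_E/(n + δ)_E) / (s_R/(n + δ)_R) ]^0.7857.
s_E/(n + δ)_E = 0.12/0.093 = 1.2903; s_R/(n + δ)_R = 0.30/0.093 = 3.2258.
Ratio = (1.2903/3.2258)^0.7857 = 0.4000^0.7857 ≈ 0.4868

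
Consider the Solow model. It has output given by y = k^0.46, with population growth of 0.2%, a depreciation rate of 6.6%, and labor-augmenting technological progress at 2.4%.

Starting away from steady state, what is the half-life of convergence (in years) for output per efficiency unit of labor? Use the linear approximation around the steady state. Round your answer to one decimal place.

Near the steady state the convergence rate is λ = (1 − α)(n + g + δ).
λ = (1 − 0.46) × 0.092 = 0.54 × 0.092 = 0.04968
Half-life = ln 2 / λ = 0.6931 / 0.04968 ≈ 13.95 years

t_½ ≈ 14.0 years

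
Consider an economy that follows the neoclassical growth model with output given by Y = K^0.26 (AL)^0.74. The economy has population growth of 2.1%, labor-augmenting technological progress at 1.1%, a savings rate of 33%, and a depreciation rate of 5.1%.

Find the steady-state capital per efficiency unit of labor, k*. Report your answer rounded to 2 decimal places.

Steady state requires s·f(k) = (n + g + δ)·k, i.e. s·k^α = (n + g + δ)·k.
Rearranging, k^(1−α) = s / (n + g + δ).
k^0.74 = 0.33 / (0.021 + 0.011 + 0.051) = 0.33 / 0.083 = 3.9759
k* = 3.9759^(1/0.74) ≈ 6.4573

k* ≈ 6.46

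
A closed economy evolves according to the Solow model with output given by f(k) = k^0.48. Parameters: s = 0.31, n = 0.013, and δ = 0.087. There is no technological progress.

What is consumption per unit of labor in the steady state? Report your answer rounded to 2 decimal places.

Steady state requires s·f(k) = (n + δ)·k, i.e. s·k^α = (n + δ)·k.
Rearranging, k^(1−α) = s / (n + δ).
k^0.52 = 0.31 / (0.013 + 0.087) = 0.31 / 0.100 = 3.1000
k* = 3.1000^(1/0.52) ≈ 8.8090
y* = (k*)^α = 8.8090^0.48 ≈ 2.8416
c* = (1 − s)·y* = (1 − 0.31) × 2.8416 ≈ 1.9607

c* = 1.96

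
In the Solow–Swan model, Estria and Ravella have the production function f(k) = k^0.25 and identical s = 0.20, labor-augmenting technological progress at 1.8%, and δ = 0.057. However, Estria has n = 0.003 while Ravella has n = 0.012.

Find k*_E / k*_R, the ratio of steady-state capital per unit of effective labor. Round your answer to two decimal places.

k*_E / k*_R ≈ 1.16

Steady-state k* = [s/(n + g + δ)]^(1/(1−α)), so the ratio is [ (s_E/(n + g + δ)_E) / (s_R/(n + g + δ)_R) ]^1.3333.
s_E/(n + g + δ)_E = 0.20/0.078 = 2.5641; s_R/(n + g + δ)_R = 0.20/0.087 = 2.2989.
Ratio = (2.5641/2.2989)^1.3333 = 1.1154^1.3333 ≈ 1.1567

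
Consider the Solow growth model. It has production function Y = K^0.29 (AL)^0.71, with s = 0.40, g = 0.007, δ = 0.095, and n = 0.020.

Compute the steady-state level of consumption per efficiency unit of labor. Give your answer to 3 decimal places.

c* ≈ 0.975

In steady state, investment equals break-even investment: s·k^α = (n + g + δ)·k.
Dividing both sides by k: k^(1−α) = s / (n + g + δ).
k^0.71 = 0.40 / (0.020 + 0.007 + 0.095) = 0.40 / 0.122 = 3.2787
k* = 3.2787^(1/0.71) ≈ 5.3253
y* = (k*)^α = 5.3253^0.29 ≈ 1.6242
c* = (1 − s)·y* = (1 − 0.40) × 1.6242 ≈ 0.9745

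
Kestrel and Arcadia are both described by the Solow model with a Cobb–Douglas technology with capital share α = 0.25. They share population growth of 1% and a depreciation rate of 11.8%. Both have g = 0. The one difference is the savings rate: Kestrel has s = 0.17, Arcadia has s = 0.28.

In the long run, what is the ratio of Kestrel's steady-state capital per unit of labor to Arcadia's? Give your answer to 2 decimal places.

k*_K / k*_A ≈ 0.51

Steady-state k* = [s/(n + δ)]^(1/(1−α)), so the ratio is [ (s_K/(n + δ)_K) / (s_A/(n + δ)_A) ]^1.3333.
s_K/(n + δ)_K = 0.17/0.128 = 1.3281; s_A/(n + δ)_A = 0.28/0.128 = 2.1875.
Ratio = (1.3281/2.1875)^1.3333 = 0.6071^1.3333 ≈ 0.5141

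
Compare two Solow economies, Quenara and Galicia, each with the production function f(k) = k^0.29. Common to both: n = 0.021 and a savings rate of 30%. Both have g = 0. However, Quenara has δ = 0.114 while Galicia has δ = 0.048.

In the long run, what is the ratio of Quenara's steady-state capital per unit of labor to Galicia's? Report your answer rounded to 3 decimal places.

Steady-state k* = [s/(n + δ)]^(1/(1−α)), so the ratio is [ (s_Q/(n + δ)_Q) / (s_G/(n + δ)_G) ]^1.4085.
s_Q/(n + δ)_Q = 0.30/0.135 = 2.2222; s_G/(n + δ)_G = 0.30/0.069 = 4.3478.
Ratio = (2.2222/4.3478)^1.4085 = 0.5111^1.4085 ≈ 0.3885

k*_Q / k*_G ≈ 0.389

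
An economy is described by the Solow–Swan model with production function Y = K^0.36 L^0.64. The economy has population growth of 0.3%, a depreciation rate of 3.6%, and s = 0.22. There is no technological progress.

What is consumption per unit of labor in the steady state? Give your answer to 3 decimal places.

c* = 2.064

Steady state requires s·f(k) = (n + δ)·k, i.e. s·k^α = (n + δ)·k.
Rearranging, k^(1−α) = s / (n + δ).
k^0.64 = 0.22 / (0.003 + 0.036) = 0.22 / 0.039 = 5.6410
k* = 5.6410^(1/0.64) ≈ 14.9277
y* = (k*)^α = 14.9277^0.36 ≈ 2.6463
c* = (1 − s)·y* = (1 − 0.22) × 2.6463 ≈ 2.0641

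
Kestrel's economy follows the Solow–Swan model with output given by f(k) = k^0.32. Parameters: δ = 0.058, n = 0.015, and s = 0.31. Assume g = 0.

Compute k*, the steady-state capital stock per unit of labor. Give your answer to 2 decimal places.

At the steady state, Δk = 0, so s·k^α = (n + δ)·k.
Dividing both sides by k: k^(1−α) = s / (n + δ).
k^0.68 = 0.31 / (0.015 + 0.058) = 0.31 / 0.073 = 4.2466
k* = 4.2466^(1/0.68) ≈ 8.3867

k* ≈ 8.39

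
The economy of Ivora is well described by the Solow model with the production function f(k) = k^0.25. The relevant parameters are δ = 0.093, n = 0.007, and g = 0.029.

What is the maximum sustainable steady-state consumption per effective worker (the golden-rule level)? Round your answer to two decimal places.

c_gold ≈ 0.94

At the golden rule, f'(k) = n + g + δ, so α·k^(α−1) = n + g + δ and k_gold = (α/(n + g + δ))^(1/(1−α)).
k_gold = (0.25/0.129)^(1/0.75) = 1.9380^1.3333 ≈ 2.4162
c_gold = f(k_gold) − (n + g + δ)·k_gold = 1.2468 − 0.129×2.4162 ≈ 0.9351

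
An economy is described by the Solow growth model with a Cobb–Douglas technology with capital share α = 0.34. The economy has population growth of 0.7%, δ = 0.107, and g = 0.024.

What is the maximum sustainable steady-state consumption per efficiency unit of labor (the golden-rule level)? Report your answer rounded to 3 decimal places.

At the golden rule, f'(k) = n + g + δ, so α·k^(α−1) = n + g + δ and k_gold = (α/(n + g + δ))^(1/(1−α)).
k_gold = (0.34/0.138)^(1/0.66) = 2.4638^1.5152 ≈ 3.9207
c_gold = f(k_gold) − (n + g + δ)·k_gold = 1.5913 − 0.138×3.9207 ≈ 1.0502

c_gold ≈ 1.050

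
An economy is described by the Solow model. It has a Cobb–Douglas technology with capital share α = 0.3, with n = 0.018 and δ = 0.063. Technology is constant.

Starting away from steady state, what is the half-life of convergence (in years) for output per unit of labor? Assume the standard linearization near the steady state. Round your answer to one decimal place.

about 12.2 years

Near the steady state the convergence rate is λ = (1 − α)(n + δ).
λ = (1 − 0.3) × 0.081 = 0.7 × 0.081 = 0.0567
Half-life = ln 2 / λ = 0.6931 / 0.0567 ≈ 12.22 years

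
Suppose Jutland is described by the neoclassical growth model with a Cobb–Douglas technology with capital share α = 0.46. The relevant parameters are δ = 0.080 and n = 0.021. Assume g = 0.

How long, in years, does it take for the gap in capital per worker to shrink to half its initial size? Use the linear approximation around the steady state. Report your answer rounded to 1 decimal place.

Near the steady state the convergence rate is λ = (1 − α)(n + δ).
λ = (1 − 0.46) × 0.101 = 0.54 × 0.101 = 0.05454
Half-life = ln 2 / λ = 0.6931 / 0.05454 ≈ 12.71 years

about 12.7 years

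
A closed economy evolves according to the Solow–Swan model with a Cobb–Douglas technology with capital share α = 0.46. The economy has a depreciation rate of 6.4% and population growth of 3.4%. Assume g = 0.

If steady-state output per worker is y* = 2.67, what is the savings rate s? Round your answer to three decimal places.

s ≈ 0.310

In steady state, investment equals break-even investment: s·k^α = (n + δ)·k.
Since y* = [s/(n + δ)]^(α/(1−α)), we have s/(n + δ) = (y*)^((1−α)/α) = 2.67^1.1739 = 3.1672.
Therefore s = 3.1672 × (n + δ) = 3.1672 × 0.098 = 0.3104.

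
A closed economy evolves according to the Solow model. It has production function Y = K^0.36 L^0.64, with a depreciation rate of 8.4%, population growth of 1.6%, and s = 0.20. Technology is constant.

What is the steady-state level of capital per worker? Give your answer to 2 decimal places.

k* ≈ 2.95

In steady state, investment equals break-even investment: s·k^α = (n + δ)·k.
Dividing both sides by k: k^(1−α) = s / (n + δ).
k^0.64 = 0.20 / (0.016 + 0.084) = 0.20 / 0.100 = 2.0000
k* = 2.0000^(1/0.64) ≈ 2.9537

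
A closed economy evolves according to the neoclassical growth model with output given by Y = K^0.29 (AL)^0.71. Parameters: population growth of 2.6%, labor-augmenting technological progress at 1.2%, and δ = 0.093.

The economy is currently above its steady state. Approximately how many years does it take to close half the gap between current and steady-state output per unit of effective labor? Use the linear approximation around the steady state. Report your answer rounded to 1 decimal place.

Near the steady state the convergence rate is λ = (1 − α)(n + g + δ).
λ = (1 − 0.29) × 0.131 = 0.71 × 0.131 = 0.09301
Half-life = ln 2 / λ = 0.6931 / 0.09301 ≈ 7.45 years

t_½ ≈ 7.5 years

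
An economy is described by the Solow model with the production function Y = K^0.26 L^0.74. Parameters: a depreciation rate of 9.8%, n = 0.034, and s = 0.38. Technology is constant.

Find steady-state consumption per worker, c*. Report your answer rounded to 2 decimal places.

c* = 0.90

At the steady state, Δk = 0, so s·k^α = (n + δ)·k.
Rearranging, k^(1−α) = s / (n + δ).
k^0.74 = 0.38 / (0.034 + 0.098) = 0.38 / 0.132 = 2.8788
k* = 2.8788^(1/0.74) ≈ 4.1740
y* = (k*)^α = 4.1740^0.26 ≈ 1.4499
c* = (1 − s)·y* = (1 − 0.38) × 1.4499 ≈ 0.8989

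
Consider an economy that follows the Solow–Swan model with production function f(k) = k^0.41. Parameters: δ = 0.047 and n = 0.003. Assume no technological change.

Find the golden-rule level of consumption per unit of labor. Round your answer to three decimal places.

c_gold ≈ 2.546

At the golden rule, f'(k) = n + δ, so α·k^(α−1) = n + δ and k_gold = (α/(n + δ))^(1/(1−α)).
k_gold = (0.41/0.050)^(1/0.59) = 8.2000^1.6949 ≈ 35.3853
c_gold = f(k_gold) − (n + δ)·k_gold = 4.3154 − 0.050×35.3853 ≈ 2.5461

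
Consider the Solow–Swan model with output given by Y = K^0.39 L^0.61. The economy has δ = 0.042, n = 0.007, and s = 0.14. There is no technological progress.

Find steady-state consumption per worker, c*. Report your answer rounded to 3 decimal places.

At the steady state, Δk = 0, so s·k^α = (n + δ)·k.
Dividing both sides by k: k^(1−α) = s / (n + δ).
k^0.61 = 0.14 / (0.007 + 0.042) = 0.14 / 0.049 = 2.8571
k* = 2.8571^(1/0.61) ≈ 5.5901
y* = (k*)^α = 5.5901^0.39 ≈ 1.9566
c* = (1 − s)·y* = (1 − 0.14) × 1.9566 ≈ 1.6827

c* ≈ 1.683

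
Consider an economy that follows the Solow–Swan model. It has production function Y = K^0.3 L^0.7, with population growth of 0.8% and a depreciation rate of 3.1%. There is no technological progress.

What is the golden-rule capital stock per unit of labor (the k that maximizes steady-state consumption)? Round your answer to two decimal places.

k_gold ≈ 18.44

The golden rule sets f'(k) = n + δ, i.e. α·k^(α−1) = n + δ.
So k^(1−α) = α / (n + δ) = 0.3 / 0.039 = 7.6923.
k_gold = 7.6923^(1/0.7) ≈ 18.4414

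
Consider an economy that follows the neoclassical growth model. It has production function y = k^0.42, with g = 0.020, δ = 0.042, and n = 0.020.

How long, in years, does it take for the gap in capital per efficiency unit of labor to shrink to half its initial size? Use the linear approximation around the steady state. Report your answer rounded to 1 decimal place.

about 14.6 years

Near the steady state the convergence rate is λ = (1 − α)(n + g + δ).
λ = (1 − 0.42) × 0.082 = 0.58 × 0.082 = 0.04756
Half-life = ln 2 / λ = 0.6931 / 0.04756 ≈ 14.57 years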